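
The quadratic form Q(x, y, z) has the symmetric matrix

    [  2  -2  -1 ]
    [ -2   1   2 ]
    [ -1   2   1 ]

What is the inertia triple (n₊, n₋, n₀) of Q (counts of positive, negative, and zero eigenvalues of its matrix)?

(2, 1, 0)

Symmetric row and column elimination reduces A to a congruent diagonal form with pivots 2, -1, 3/2.
That gives 2 positive, 1 negative pivots.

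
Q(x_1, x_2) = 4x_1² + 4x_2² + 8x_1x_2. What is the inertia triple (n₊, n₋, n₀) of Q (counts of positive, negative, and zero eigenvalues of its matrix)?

(1, 0, 1)

Write A = [[4, 4], [4, 4]].
Row-reducing A symmetrically gives the diagonal entries 4, 0.
That gives 1 positive, 1 zero pivots.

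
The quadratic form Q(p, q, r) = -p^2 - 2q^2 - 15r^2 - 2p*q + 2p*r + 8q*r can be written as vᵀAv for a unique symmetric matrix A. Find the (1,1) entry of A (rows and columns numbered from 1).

-1

The coefficient of p^2 in Q is -1, and that is exactly A[1,1].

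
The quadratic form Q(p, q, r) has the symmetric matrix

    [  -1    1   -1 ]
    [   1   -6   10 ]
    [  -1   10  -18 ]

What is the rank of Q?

3

Congruent diagonalization of A (simultaneous row and column reduction) yields pivots -1, -5, -4/5.
So there are 3 negative pivots.
The rank is the number of nonzero pivots: 3.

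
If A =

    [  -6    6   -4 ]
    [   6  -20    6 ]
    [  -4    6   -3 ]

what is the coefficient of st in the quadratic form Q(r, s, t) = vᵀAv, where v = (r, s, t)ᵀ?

12

The coefficient of st is A[2,3] + A[3,2] = 2·6 = 12.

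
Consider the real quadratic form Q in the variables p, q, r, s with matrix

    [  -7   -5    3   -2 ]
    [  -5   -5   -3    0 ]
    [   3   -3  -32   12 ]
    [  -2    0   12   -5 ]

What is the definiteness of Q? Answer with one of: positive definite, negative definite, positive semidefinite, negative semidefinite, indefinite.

negative definite

Leading principal minors: Δ_1 = -7, Δ_2 = 10, Δ_3 = -122, Δ_4 = 6.
The signs alternate starting with Δ_1 < 0, so by Sylvester's criterion Q is negative definite.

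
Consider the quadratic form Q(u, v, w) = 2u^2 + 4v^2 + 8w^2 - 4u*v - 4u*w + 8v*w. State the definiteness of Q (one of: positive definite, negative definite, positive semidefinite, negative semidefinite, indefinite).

The symmetric matrix of Q is A = [[2, -2, -2], [-2, 4, 4], [-2, 4, 8]].
Leading principal minors: Δ_1 = 2, Δ_2 = 4, Δ_3 = 16.
All leading principal minors are positive, so by Sylvester's criterion Q is positive definite.

positive definite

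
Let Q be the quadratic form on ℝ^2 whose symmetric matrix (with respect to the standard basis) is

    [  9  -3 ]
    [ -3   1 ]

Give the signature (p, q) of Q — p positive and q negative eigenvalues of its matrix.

(1, 0)

Applying the same elementary operations to the rows and columns of A produces a congruent diagonal matrix with entries 9, 0.
That gives 1 positive, 1 zero pivots.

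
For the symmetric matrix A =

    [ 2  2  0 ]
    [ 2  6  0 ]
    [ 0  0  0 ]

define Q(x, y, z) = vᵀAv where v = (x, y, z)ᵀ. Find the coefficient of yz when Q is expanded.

The coefficient of yz is A[2,3] + A[3,2] = 2·0 = 0.

0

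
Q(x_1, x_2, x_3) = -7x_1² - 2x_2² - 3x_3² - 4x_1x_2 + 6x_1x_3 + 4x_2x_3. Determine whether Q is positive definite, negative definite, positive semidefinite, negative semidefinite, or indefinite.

The symmetric matrix of Q is A = [[-7, -2, 3], [-2, -2, 2], [3, 2, -3]].
Leading principal minors: Δ_1 = -7, Δ_2 = 10, Δ_3 = -8.
The signs alternate starting with Δ_1 < 0, so by Sylvester's criterion Q is negative definite.

negative definite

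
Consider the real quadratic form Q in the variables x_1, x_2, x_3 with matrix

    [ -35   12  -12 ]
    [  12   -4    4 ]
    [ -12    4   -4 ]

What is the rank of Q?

2

Row-reducing A symmetrically gives the diagonal entries -35, 4/35, 0.
That gives 1 positive, 1 negative, 1 zero pivots.
The rank is the number of nonzero pivots: 2.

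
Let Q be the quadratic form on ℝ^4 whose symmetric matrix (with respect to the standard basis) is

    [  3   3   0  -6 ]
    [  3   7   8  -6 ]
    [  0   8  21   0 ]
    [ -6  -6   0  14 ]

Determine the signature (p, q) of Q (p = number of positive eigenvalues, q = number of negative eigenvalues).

(4, 0)

Symmetric row and column elimination reduces A to a congruent diagonal form with pivots 3, 4, 5, 2.
That gives 4 positive pivots.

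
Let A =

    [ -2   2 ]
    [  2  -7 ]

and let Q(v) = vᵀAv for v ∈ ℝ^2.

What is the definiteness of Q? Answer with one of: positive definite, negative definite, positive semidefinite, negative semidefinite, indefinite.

negative definite

Leading principal minors: Δ_1 = -2, Δ_2 = 10.
The signs alternate starting with Δ_1 < 0, so by Sylvester's criterion Q is negative definite.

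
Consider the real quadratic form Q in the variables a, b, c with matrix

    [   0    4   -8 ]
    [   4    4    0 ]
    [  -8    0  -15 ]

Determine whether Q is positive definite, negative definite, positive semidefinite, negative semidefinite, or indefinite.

indefinite

A is congruent to a diagonal matrix with 2 positive, 1 negative and 0 zero entries, so Q is indefinite.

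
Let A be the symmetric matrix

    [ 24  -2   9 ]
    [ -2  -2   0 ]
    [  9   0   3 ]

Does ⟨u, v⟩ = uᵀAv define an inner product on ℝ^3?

Row-reducing A symmetrically gives the diagonal entries 24, -13/6, -3/26.
So there are 1 positive, 2 negative pivots.
Hence Q is indefinite.
⟨·,·⟩ is an inner product exactly when A is positive definite.

no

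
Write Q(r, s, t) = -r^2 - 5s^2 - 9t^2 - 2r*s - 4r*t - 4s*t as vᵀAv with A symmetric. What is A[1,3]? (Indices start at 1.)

The coefficient of r·t in Q is -4. For a symmetric A this equals A[1,3] + A[3,1] = 2·A[1,3].
So A[1,3] = -4/2 = -2.

-2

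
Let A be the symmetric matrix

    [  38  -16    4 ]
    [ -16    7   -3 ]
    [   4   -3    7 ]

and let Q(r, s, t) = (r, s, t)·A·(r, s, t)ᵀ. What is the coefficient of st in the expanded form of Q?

-6

The coefficient of st is A[2,3] + A[3,2] = 2·(-3) = -6.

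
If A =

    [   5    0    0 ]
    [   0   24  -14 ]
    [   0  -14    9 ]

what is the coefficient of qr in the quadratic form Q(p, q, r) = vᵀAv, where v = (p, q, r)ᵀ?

The coefficient of qr is A[2,3] + A[3,2] = 2·(-14) = -28.

-28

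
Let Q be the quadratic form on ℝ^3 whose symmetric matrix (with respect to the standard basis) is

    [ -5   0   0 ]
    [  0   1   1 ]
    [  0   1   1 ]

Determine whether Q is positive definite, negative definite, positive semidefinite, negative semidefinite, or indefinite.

Row-reducing A symmetrically gives the diagonal entries -5, 1, 0.
So there are 1 positive, 1 negative, 1 zero pivots.
Hence Q is indefinite.

indefinite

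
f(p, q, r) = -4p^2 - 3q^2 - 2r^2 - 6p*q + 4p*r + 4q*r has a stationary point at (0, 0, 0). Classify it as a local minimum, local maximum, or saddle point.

local maximum

The Hessian at the origin is H = [[-8, -6, 4], [-6, -6, 4], [4, 4, -4]].
Symmetric row and column elimination reduces H to a congruent diagonal form with pivots -8, -3/2, -4/3.
So there are 3 negative pivots.
H is negative definite, so the origin is a strict local maximum.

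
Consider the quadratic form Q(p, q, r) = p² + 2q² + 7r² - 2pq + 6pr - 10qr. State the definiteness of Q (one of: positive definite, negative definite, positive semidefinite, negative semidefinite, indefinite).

The symmetric matrix is A = [[1, -1, 3], [-1, 2, -5], [3, -5, 7]].
An LDLᵀ factorisation of A has diagonal entries 1, 1, -6.
That gives 2 positive, 1 negative pivots.
Hence Q is indefinite.

indefinite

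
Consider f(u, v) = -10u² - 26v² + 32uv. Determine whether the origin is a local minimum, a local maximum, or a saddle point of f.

local maximum

The Hessian at the origin is H = [[-20, 32], [32, -52]].
det H = -20·-52 − (32)² = 16 > 0 and H[1,1] = -20 < 0, so H is negative definite.
Therefore the origin is a local maximum.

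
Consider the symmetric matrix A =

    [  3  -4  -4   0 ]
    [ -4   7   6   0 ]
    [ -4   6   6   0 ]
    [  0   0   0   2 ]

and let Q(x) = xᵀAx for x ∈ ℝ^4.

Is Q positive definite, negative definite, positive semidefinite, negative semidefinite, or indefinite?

An LDLᵀ factorisation of A has diagonal entries 3, 5/3, 2/5, 2.
That gives 4 positive pivots.
Hence Q is positive definite.

positive definite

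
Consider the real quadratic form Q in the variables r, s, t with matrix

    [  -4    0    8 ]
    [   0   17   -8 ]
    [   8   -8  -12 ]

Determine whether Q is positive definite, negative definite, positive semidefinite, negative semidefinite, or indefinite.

indefinite

Applying the same elementary operations to the rows and columns of A produces a congruent diagonal matrix with entries -4, 17, 4/17.
Counting signs: 2 positive, 1 negative.
Hence Q is indefinite.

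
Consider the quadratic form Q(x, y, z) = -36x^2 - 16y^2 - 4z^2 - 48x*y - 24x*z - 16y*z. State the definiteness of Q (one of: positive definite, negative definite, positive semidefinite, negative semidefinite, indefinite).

negative semidefinite

The associated matrix is A = [[-36, -24, -12], [-24, -16, -8], [-12, -8, -4]].
Symmetric row and column elimination reduces A to a congruent diagonal form with pivots -36, 0, 0.
So there are 1 negative, 2 zero pivots.
Hence Q is negative semidefinite.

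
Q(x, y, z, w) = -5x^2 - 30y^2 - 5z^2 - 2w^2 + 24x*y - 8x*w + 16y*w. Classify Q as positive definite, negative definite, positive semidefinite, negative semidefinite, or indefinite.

The symmetric matrix is A = [[-5, 12, 0, -4], [12, -30, 0, 8], [0, 0, -5, 0], [-4, 8, 0, -2]].
Congruent diagonalization of A (simultaneous row and column reduction) yields pivots -5, -6/5, -5, 10/3.
So there are 1 positive, 3 negative pivots.
Hence Q is indefinite.

indefinite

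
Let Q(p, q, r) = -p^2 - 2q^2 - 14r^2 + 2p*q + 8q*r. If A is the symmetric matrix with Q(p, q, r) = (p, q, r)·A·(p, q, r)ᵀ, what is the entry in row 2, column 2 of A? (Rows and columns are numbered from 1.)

The coefficient of q^2 in Q is -2, and that is exactly A[2,2].

-2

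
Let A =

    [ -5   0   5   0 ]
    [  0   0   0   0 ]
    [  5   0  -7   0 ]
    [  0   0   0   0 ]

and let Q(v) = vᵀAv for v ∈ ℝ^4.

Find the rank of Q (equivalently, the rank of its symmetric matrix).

Congruent diagonalization of A (simultaneous row and column reduction) yields pivots -5, 0, -2, 0.
That gives 2 negative, 2 zero pivots.
The rank is the number of nonzero pivots: 2.

2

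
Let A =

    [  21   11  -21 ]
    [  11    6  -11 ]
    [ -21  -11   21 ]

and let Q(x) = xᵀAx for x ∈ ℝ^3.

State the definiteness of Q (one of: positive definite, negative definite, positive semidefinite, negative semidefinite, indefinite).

Symmetric row and column elimination reduces A to a congruent diagonal form with pivots 21, 5/21, 0.
Counting signs: 2 positive, 1 zero.
Hence Q is positive semidefinite.

positive semidefinite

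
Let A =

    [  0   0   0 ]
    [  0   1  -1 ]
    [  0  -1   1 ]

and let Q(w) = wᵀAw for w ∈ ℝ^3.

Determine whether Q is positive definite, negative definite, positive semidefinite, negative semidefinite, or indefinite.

positive semidefinite

Applying the same elementary operations to the rows and columns of A produces a congruent diagonal matrix with entries 0, 1, 0.
Counting signs: 1 positive, 2 zero.
Hence Q is positive semidefinite.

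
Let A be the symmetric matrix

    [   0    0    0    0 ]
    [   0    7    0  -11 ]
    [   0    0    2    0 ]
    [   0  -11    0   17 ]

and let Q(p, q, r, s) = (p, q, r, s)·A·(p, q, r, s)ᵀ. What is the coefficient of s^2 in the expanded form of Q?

The coefficient of s^2 is the diagonal entry A[4,4] = 17.

17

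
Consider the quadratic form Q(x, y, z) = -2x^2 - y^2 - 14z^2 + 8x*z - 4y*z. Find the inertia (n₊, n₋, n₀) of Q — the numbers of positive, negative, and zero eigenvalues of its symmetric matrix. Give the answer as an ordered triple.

The associated matrix is A = [[-2, 0, 4], [0, -1, -2], [4, -2, -14]].
Applying the same elementary operations to the rows and columns of A produces a congruent diagonal matrix with entries -2, -1, -2.
Counting signs: 3 negative.

(0, 3, 0)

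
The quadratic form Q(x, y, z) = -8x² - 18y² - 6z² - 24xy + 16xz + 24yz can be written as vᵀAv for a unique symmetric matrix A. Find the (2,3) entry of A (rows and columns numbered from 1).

12

The coefficient of y·z in Q is 24. For a symmetric A this equals A[2,3] + A[3,2] = 2·A[2,3].
So A[2,3] = 24/2 = 12.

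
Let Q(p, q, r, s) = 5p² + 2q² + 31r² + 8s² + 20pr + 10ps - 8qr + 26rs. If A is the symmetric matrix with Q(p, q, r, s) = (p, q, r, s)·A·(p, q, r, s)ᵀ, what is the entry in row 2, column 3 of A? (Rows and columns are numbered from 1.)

-4

The coefficient of q·r in Q is -8. For a symmetric A this equals A[2,3] + A[3,2] = 2·A[2,3].
So A[2,3] = -8/2 = -4.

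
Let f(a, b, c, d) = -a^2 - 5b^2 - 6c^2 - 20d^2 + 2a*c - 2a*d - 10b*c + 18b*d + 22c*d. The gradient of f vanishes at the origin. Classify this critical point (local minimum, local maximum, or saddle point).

saddle point

The Hessian at the origin is H = [[-2, 0, 2, -2], [0, -10, -10, 18], [2, -10, -12, 22], [-2, 18, 22, -40]].
H is indefinite, so the origin is a saddle point.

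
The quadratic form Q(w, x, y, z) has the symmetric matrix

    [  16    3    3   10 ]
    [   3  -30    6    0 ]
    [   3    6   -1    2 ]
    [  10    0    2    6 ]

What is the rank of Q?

4

Applying the same elementary operations to the rows and columns of A produces a congruent diagonal matrix with entries 16, -489/16, -97/163, -6/97.
That gives 1 positive, 3 negative pivots.
The rank is the number of nonzero pivots: 4.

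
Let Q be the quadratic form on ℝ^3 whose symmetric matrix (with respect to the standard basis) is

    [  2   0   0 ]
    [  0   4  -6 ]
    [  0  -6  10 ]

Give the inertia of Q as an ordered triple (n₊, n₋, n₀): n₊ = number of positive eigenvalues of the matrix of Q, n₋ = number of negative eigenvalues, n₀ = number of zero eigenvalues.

Symmetric row and column elimination reduces A to a congruent diagonal form with pivots 2, 4, 1.
That gives 3 positive pivots.

(3, 0, 0)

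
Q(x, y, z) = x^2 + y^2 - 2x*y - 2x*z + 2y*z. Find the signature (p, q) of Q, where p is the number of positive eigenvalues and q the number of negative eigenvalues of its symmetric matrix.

(1, 1)

The associated matrix is A = [[1, -1, -1], [-1, 1, 1], [-1, 1, 0]].
Row-reducing A symmetrically gives the diagonal entries 1, 0, -1.
Counting signs: 1 positive, 1 negative, 1 zero.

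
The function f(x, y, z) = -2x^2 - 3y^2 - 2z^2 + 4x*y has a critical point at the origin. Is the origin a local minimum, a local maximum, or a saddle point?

The Hessian at the origin is H = [[-4, 4, 0], [4, -6, 0], [0, 0, -4]].
Row-reducing H symmetrically gives the diagonal entries -4, -2, -4.
That gives 3 negative pivots.
H is negative definite, so the origin is a strict local maximum.

local maximum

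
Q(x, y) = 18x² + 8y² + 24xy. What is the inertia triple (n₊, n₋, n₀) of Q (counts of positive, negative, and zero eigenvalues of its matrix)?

The associated matrix is A = [[18, 12], [12, 8]].
Symmetric row and column elimination reduces A to a congruent diagonal form with pivots 18, 0.
Counting signs: 1 positive, 1 zero.

(1, 0, 1)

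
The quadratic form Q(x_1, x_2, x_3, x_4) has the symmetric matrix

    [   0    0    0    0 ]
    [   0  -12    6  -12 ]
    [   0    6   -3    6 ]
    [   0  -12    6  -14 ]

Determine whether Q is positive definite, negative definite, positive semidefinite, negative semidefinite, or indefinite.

negative semidefinite

Congruent diagonalization of A (simultaneous row and column reduction) yields pivots 0, -12, 0, -2.
That gives 2 negative, 2 zero pivots.
Hence Q is negative semidefinite.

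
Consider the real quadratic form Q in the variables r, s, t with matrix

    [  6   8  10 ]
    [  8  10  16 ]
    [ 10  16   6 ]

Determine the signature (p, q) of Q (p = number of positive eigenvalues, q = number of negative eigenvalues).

Symmetric row and column elimination reduces A to a congruent diagonal form with pivots 6, -2/3, 0.
Counting signs: 1 positive, 1 negative, 1 zero.

(1, 1)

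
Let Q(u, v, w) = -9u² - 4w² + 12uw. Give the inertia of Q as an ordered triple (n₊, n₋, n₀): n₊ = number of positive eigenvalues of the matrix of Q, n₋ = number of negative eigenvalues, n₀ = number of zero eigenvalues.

(0, 1, 2)

Write A = [[-9, 0, 6], [0, 0, 0], [6, 0, -4]].
Applying the same elementary operations to the rows and columns of A produces a congruent diagonal matrix with entries -9, 0, 0.
So there are 1 negative, 2 zero pivots.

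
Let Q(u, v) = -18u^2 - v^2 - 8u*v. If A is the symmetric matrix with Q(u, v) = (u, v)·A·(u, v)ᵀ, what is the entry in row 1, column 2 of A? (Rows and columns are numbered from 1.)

The coefficient of u·v in Q is -8. For a symmetric A this equals A[1,2] + A[2,1] = 2·A[1,2].
So A[1,2] = -8/2 = -4.

-4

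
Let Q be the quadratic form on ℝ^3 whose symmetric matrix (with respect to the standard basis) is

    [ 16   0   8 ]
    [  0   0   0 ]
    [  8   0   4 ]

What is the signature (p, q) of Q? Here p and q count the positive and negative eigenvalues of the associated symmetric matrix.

(1, 0)

Applying the same elementary operations to the rows and columns of A produces a congruent diagonal matrix with entries 16, 0, 0.
Counting signs: 1 positive, 2 zero.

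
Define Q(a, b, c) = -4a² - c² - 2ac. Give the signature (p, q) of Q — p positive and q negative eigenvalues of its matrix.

(0, 2)

The associated matrix is A = [[-4, 0, -1], [0, 0, 0], [-1, 0, -1]].
Applying the same elementary operations to the rows and columns of A produces a congruent diagonal matrix with entries -4, 0, -3/4.
That gives 2 negative, 1 zero pivots.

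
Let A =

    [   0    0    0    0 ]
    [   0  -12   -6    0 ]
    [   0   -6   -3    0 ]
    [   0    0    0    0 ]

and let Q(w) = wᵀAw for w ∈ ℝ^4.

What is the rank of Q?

Applying the same elementary operations to the rows and columns of A produces a congruent diagonal matrix with entries 0, -12, 0, 0.
Counting signs: 1 negative, 3 zero.
The rank is the number of nonzero pivots: 1.

1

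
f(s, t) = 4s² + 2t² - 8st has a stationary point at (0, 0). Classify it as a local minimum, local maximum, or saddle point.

saddle point

The Hessian at the origin is H = [[8, -8], [-8, 4]].
det H = 8·4 − (-8)² = -32 < 0, so H is indefinite.
Therefore the origin is a saddle point.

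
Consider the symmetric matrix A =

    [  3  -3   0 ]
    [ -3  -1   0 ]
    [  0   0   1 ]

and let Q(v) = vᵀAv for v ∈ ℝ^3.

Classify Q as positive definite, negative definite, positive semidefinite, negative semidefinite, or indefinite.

indefinite

An LDLᵀ factorisation of A has diagonal entries 3, -4, 1.
So there are 2 positive, 1 negative pivots.
Hence Q is indefinite.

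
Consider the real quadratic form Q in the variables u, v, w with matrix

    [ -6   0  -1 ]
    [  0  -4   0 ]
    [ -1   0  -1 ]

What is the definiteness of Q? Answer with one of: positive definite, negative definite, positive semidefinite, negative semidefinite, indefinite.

negative definite

Applying the same elementary operations to the rows and columns of A produces a congruent diagonal matrix with entries -6, -4, -5/6.
Counting signs: 3 negative.
Hence Q is negative definite.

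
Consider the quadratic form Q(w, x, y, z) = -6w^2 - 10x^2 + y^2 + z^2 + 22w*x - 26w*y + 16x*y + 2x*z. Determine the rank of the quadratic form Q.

The associated matrix is A = [[-6, 11, -13, 0], [11, -10, 8, 1], [-13, 8, 1, 0], [0, 1, 0, 1]].
Applying the same elementary operations to the rows and columns of A produces a congruent diagonal matrix with entries -6, 61/6, 275/61, 4/11.
That gives 3 positive, 1 negative pivots.
The rank is the number of nonzero pivots: 4.

4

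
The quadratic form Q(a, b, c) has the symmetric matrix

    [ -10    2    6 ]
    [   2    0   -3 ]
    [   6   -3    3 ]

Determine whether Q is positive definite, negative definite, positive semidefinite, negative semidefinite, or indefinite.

Applying the same elementary operations to the rows and columns of A produces a congruent diagonal matrix with entries -10, 2/5, -3/2.
So there are 1 positive, 2 negative pivots.
Hence Q is indefinite.

indefinite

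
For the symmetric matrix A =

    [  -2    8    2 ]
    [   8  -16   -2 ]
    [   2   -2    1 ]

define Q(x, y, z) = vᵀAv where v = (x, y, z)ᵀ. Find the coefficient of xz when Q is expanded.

4

The coefficient of xz is A[1,3] + A[3,1] = 2·2 = 4.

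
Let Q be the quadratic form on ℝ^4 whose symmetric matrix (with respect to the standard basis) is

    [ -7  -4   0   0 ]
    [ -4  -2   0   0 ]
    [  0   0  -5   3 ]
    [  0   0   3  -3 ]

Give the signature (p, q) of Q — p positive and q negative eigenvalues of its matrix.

Row-reducing A symmetrically gives the diagonal entries -7, 2/7, -5, -6/5.
So there are 1 positive, 3 negative pivots.

(1, 3)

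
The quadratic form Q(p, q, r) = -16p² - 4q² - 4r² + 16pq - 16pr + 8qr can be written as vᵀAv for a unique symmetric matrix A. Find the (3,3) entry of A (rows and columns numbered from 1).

-4

The coefficient of r² in Q is -4, and that is exactly A[3,3].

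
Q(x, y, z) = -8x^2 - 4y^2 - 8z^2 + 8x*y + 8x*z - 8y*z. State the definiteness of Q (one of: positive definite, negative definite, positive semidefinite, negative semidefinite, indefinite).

negative definite

The symmetric matrix of Q is A = [[-8, 4, 4], [4, -4, -4], [4, -4, -8]].
Leading principal minors: Δ_1 = -8, Δ_2 = 16, Δ_3 = -64.
The signs alternate starting with Δ_1 < 0, so by Sylvester's criterion Q is negative definite.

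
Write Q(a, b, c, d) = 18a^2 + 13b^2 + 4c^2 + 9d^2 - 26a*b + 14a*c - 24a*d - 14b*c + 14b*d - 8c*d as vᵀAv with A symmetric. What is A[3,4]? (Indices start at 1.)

-4

The coefficient of c·d in Q is -8. For a symmetric A this equals A[3,4] + A[4,3] = 2·A[3,4].
So A[3,4] = -8/2 = -4.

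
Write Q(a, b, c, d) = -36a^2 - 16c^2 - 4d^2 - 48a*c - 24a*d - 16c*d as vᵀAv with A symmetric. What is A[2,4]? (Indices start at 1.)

The coefficient of b·d in Q is 0. For a symmetric A this equals A[2,4] + A[4,2] = 2·A[2,4].
So A[2,4] = 0/2 = 0.

0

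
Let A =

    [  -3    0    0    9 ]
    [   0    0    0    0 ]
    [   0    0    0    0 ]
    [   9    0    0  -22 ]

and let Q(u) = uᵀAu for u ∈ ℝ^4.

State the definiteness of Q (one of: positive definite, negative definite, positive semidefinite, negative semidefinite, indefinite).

indefinite

Symmetric row and column elimination reduces A to a congruent diagonal form with pivots -3, 0, 0, 5.
So there are 1 positive, 1 negative, 2 zero pivots.
Hence Q is indefinite.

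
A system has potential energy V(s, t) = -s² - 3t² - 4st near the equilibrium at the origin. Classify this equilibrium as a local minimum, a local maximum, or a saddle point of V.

The Hessian at the origin is H = [[-2, -4], [-4, -6]].
det H = -2·-6 − (-4)² = -4 < 0, so H is indefinite.
Therefore the origin is a saddle point.

saddle point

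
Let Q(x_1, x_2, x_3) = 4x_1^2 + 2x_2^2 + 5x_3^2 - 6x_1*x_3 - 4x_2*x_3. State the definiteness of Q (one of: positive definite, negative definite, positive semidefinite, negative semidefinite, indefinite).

The symmetric matrix of Q is A = [[4, 0, -3], [0, 2, -2], [-3, -2, 5]].
Leading principal minors: Δ_1 = 4, Δ_2 = 8, Δ_3 = 6.
All leading principal minors are positive, so by Sylvester's criterion Q is positive definite.

positive definite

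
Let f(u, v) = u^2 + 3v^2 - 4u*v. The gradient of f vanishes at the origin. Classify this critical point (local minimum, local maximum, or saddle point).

The Hessian at the origin is H = [[2, -4], [-4, 6]].
det H = 2·6 − (-4)² = -4 < 0, so H is indefinite.
Therefore the origin is a saddle point.

saddle point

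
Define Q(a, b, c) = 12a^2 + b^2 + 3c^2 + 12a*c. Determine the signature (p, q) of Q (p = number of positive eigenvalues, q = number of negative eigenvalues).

(2, 0)

Write A = [[12, 0, 6], [0, 1, 0], [6, 0, 3]].
Row-reducing A symmetrically gives the diagonal entries 12, 1, 0.
That gives 2 positive, 1 zero pivots.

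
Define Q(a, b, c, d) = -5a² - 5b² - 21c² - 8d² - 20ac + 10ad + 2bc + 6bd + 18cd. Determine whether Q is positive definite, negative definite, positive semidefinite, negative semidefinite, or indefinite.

negative definite

The associated matrix is A = [[-5, 0, -10, 5], [0, -5, 1, 3], [-10, 1, -21, 9], [5, 3, 9, -8]].
Row-reducing A symmetrically gives the diagonal entries -5, -5, -4/5, -1.
That gives 4 negative pivots.
Hence Q is negative definite.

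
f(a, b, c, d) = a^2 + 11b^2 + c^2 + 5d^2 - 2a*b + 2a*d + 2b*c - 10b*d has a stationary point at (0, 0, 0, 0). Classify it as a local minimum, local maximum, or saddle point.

local minimum

The Hessian at the origin is H = [[2, -2, 0, 2], [-2, 22, 2, -10], [0, 2, 2, 0], [2, -10, 0, 10]].
Symmetric row and column elimination reduces H to a congruent diagonal form with pivots 2, 20, 9/5, 40/9.
That gives 4 positive pivots.
H is positive definite, so the origin is a strict local minimum.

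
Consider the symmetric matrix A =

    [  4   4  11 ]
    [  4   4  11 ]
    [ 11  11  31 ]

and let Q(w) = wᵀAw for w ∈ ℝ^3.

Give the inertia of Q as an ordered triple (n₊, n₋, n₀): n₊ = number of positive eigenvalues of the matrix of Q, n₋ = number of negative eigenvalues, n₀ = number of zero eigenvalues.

Applying the same elementary operations to the rows and columns of A produces a congruent diagonal matrix with entries 4, 0, 3/4.
Counting signs: 2 positive, 1 zero.

(2, 0, 1)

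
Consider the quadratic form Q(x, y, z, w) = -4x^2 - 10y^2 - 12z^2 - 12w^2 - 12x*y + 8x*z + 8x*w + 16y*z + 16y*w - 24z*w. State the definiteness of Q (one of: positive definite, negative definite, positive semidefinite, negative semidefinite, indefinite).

negative semidefinite

The associated matrix is A = [[-4, -6, 4, 4], [-6, -10, 8, 8], [4, 8, -12, -12], [4, 8, -12, -12]].
Row-reducing A symmetrically gives the diagonal entries -4, -1, -4, 0.
Counting signs: 3 negative, 1 zero.
Hence Q is negative semidefinite.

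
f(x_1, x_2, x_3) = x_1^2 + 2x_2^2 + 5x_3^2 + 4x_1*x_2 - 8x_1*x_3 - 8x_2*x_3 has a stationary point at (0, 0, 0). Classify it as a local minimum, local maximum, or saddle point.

The Hessian at the origin is H = [[2, 4, -8], [4, 4, -8], [-8, -8, 10]].
Congruent diagonalization of H (simultaneous row and column reduction) yields pivots 2, -4, -6.
That gives 1 positive, 2 negative pivots.
H is indefinite, so the origin is a saddle point.

saddle point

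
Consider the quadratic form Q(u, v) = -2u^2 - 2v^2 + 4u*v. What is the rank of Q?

1

Write A = [[-2, 2], [2, -2]].
Row-reducing A symmetrically gives the diagonal entries -2, 0.
That gives 1 negative, 1 zero pivots.
The rank is the number of nonzero pivots: 1.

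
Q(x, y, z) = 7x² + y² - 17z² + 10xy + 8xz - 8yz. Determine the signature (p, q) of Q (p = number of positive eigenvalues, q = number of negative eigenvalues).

Write A = [[7, 5, 4], [5, 1, -4], [4, -4, -17]].
Applying the same elementary operations to the rows and columns of A produces a congruent diagonal matrix with entries 7, -18/7, -1.
That gives 1 positive, 2 negative pivots.

(1, 2)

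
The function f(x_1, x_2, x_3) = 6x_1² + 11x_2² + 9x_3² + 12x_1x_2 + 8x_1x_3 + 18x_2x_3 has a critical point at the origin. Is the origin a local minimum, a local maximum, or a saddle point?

local minimum

The Hessian at the origin is H = [[12, 12, 8], [12, 22, 18], [8, 18, 18]].
Row-reducing H symmetrically gives the diagonal entries 12, 10, 8/3.
So there are 3 positive pivots.
H is positive definite, so the origin is a strict local minimum.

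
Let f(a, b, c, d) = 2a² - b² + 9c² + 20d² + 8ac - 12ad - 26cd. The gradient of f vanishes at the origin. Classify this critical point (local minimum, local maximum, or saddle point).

saddle point

The Hessian at the origin is H = [[4, 0, 8, -12], [0, -2, 0, 0], [8, 0, 18, -26], [-12, 0, -26, 40]].
Applying the same elementary operations to the rows and columns of H produces a congruent diagonal matrix with entries 4, -2, 2, 2.
That gives 3 positive, 1 negative pivots.
H is indefinite, so the origin is a saddle point.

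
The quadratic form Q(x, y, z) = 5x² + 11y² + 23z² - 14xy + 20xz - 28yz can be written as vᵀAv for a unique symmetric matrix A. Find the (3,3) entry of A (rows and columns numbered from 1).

23

The coefficient of z² in Q is 23, and that is exactly A[3,3].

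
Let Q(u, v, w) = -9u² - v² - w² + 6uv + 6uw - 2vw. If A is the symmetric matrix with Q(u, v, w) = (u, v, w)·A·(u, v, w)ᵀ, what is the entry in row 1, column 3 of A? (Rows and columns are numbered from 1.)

3

The coefficient of u·w in Q is 6. For a symmetric A this equals A[1,3] + A[3,1] = 2·A[1,3].
So A[1,3] = 6/2 = 3.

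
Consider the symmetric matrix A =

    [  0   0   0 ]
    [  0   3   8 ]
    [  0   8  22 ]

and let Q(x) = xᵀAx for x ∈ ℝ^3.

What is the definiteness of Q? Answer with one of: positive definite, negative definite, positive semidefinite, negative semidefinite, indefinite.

positive semidefinite

Symmetric row and column elimination reduces A to a congruent diagonal form with pivots 0, 3, 2/3.
That gives 2 positive, 1 zero pivots.
Hence Q is positive semidefinite.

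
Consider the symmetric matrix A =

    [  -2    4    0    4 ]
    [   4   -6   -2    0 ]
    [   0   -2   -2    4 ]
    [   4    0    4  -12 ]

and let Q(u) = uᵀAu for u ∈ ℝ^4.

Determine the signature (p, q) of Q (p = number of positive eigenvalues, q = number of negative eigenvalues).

Applying the same elementary operations to the rows and columns of A produces a congruent diagonal matrix with entries -2, 2, -4, 0.
So there are 1 positive, 2 negative, 1 zero pivots.

(1, 2)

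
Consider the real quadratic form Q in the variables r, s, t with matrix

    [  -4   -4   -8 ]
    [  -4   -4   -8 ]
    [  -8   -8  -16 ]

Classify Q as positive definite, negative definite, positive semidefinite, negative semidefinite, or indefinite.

negative semidefinite

Symmetric row and column elimination reduces A to a congruent diagonal form with pivots -4, 0, 0.
That gives 1 negative, 2 zero pivots.
Hence Q is negative semidefinite.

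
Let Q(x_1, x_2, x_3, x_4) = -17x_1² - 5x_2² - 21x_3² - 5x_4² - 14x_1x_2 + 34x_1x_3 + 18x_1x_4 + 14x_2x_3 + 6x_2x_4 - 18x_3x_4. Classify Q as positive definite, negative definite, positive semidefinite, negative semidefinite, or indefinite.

negative semidefinite

Write A = [[-17, -7, 17, 9], [-7, -5, 7, 3], [17, 7, -21, -9], [9, 3, -9, -5]].
Row-reducing A symmetrically gives the diagonal entries -17, -36/17, -4, 0.
That gives 3 negative, 1 zero pivots.
Hence Q is negative semidefinite.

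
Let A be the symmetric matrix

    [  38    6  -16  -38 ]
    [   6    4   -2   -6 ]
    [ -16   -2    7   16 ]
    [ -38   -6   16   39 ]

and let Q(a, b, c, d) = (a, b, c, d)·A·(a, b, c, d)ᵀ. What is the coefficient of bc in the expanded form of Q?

The coefficient of bc is A[2,3] + A[3,2] = 2·(-2) = -4.

-4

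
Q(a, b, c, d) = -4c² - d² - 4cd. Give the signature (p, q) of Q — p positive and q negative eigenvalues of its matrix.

The symmetric matrix is A = [[0, 0, 0, 0], [0, 0, 0, 0], [0, 0, -4, -2], [0, 0, -2, -1]].
Congruent diagonalization of A (simultaneous row and column reduction) yields pivots 0, 0, -4, 0.
Counting signs: 1 negative, 3 zero.

(0, 1)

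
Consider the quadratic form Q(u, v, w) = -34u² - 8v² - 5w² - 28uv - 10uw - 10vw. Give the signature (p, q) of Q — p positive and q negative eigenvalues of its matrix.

(0, 3)

Write A = [[-34, -14, -5], [-14, -8, -5], [-5, -5, -5]].
Symmetric row and column elimination reduces A to a congruent diagonal form with pivots -34, -38/17, -15/38.
Counting signs: 3 negative.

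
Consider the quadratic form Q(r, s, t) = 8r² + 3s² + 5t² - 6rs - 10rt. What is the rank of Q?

2

The associated matrix is A = [[8, -3, -5], [-3, 3, 0], [-5, 0, 5]].
Row-reducing A symmetrically gives the diagonal entries 8, 15/8, 0.
Counting signs: 2 positive, 1 zero.
The rank is the number of nonzero pivots: 2.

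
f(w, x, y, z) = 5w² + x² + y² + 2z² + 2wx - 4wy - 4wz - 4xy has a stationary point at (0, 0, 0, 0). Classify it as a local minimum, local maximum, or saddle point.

The Hessian at the origin is H = [[10, 2, -4, -4], [2, 2, -4, 0], [-4, -4, 2, 0], [-4, 0, 0, 4]].
Congruent diagonalization of H (simultaneous row and column reduction) yields pivots 10, 8/5, -6, 2.
That gives 3 positive, 1 negative pivots.
H is indefinite, so the origin is a saddle point.

saddle point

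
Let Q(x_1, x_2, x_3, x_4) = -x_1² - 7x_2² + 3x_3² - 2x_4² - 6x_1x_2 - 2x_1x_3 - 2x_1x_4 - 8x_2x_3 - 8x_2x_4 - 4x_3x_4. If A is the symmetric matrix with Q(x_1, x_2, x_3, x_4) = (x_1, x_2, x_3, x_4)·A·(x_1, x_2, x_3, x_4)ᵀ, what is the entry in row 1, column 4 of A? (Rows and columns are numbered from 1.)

The coefficient of x_1·x_4 in Q is -2. For a symmetric A this equals A[1,4] + A[4,1] = 2·A[1,4].
So A[1,4] = -2/2 = -1.

-1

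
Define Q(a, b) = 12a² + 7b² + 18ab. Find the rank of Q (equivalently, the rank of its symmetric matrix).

The associated matrix is A = [[12, 9], [9, 7]].
Row-reducing A symmetrically gives the diagonal entries 12, 1/4.
Counting signs: 2 positive.
The rank is the number of nonzero pivots: 2.

2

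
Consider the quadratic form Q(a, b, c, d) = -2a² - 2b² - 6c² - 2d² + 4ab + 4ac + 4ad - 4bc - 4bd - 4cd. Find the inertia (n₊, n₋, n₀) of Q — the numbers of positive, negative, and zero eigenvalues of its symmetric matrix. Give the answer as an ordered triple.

The associated matrix is A = [[-2, 2, 2, 2], [2, -2, -2, -2], [2, -2, -6, -2], [2, -2, -2, -2]].
Row-reducing A symmetrically gives the diagonal entries -2, 0, -4, 0.
Counting signs: 2 negative, 2 zero.

(0, 2, 2)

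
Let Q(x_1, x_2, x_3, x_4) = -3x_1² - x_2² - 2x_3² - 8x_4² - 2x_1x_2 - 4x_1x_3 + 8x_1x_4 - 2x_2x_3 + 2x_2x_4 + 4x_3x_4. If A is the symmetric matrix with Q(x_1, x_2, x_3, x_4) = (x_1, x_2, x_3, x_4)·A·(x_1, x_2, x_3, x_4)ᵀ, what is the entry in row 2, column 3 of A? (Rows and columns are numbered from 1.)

The coefficient of x_2·x_3 in Q is -2. For a symmetric A this equals A[2,3] + A[3,2] = 2·A[2,3].
So A[2,3] = -2/2 = -1.

-1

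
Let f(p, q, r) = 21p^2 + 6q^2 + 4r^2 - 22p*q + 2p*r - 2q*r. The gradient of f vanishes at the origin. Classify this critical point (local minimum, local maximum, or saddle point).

The Hessian at the origin is H = [[42, -22, 2], [-22, 12, -2], [2, -2, 8]].
Row-reducing H symmetrically gives the diagonal entries 42, 10/21, 6.
Counting signs: 3 positive.
H is positive definite, so the origin is a strict local minimum.

local minimum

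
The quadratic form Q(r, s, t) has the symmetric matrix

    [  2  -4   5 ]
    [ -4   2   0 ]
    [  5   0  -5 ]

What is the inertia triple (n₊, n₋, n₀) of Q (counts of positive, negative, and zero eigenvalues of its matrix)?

Row-reducing A symmetrically gives the diagonal entries 2, -6, -5/6.
So there are 1 positive, 2 negative pivots.

(1, 2, 0)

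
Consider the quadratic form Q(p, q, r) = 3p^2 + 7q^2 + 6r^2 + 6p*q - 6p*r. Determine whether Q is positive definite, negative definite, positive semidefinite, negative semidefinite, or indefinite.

positive definite

The symmetric matrix of Q is A = [[3, 3, -3], [3, 7, 0], [-3, 0, 6]].
Leading principal minors: Δ_1 = 3, Δ_2 = 12, Δ_3 = 9.
All leading principal minors are positive, so by Sylvester's criterion Q is positive definite.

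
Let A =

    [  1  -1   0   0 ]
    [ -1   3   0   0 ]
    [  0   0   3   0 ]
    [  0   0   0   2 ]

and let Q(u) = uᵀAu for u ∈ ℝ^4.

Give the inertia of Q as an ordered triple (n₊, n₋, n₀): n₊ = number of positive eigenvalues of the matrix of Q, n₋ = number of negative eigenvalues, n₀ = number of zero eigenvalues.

(4, 0, 0)

An LDLᵀ factorisation of A has diagonal entries 1, 2, 3, 2.
That gives 4 positive pivots.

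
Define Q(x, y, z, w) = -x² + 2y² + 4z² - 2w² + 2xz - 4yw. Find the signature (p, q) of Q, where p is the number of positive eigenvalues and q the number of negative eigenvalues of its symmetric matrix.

(2, 2)

Write A = [[-1, 0, 1, 0], [0, 2, 0, -2], [1, 0, 4, 0], [0, -2, 0, -2]].
Applying the same elementary operations to the rows and columns of A produces a congruent diagonal matrix with entries -1, 2, 5, -4.
So there are 2 positive, 2 negative pivots.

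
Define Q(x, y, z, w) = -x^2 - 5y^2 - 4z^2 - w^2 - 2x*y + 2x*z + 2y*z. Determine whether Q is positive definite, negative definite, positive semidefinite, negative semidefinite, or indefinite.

The symmetric matrix of Q is A = [[-1, -1, 1, 0], [-1, -5, 1, 0], [1, 1, -4, 0], [0, 0, 0, -1]].
Leading principal minors: Δ_1 = -1, Δ_2 = 4, Δ_3 = -12, Δ_4 = 12.
The signs alternate starting with Δ_1 < 0, so by Sylvester's criterion Q is negative definite.

negative definite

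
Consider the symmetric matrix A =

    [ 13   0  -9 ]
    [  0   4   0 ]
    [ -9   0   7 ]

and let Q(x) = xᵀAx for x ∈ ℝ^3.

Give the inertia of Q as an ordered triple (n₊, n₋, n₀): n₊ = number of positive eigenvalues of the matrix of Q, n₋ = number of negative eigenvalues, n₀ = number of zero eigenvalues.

Applying the same elementary operations to the rows and columns of A produces a congruent diagonal matrix with entries 13, 4, 10/13.
That gives 3 positive pivots.

(3, 0, 0)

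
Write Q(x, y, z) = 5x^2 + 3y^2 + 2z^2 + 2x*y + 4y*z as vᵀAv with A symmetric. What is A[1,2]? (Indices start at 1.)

1

The coefficient of x·y in Q is 2. For a symmetric A this equals A[1,2] + A[2,1] = 2·A[1,2].
So A[1,2] = 2/2 = 1.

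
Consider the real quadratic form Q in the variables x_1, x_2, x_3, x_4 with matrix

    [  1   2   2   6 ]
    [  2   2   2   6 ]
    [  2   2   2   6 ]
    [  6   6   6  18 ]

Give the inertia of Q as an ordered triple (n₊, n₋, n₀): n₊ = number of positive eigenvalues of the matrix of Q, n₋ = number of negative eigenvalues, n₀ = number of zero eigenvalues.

(1, 1, 2)

Congruent diagonalization of A (simultaneous row and column reduction) yields pivots 1, -2, 0, 0.
Counting signs: 1 positive, 1 negative, 2 zero.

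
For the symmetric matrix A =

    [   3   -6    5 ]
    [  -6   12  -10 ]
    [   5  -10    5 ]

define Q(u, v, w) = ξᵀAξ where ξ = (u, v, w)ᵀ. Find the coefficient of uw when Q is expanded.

The coefficient of uw is A[1,3] + A[3,1] = 2·5 = 10.

10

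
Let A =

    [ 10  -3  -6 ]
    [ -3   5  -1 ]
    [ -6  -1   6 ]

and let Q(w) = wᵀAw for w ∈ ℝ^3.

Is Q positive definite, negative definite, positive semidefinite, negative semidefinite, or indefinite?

Leading principal minors: Δ_1 = 10, Δ_2 = 41, Δ_3 = 20.
All leading principal minors are positive, so by Sylvester's criterion Q is positive definite.

positive definite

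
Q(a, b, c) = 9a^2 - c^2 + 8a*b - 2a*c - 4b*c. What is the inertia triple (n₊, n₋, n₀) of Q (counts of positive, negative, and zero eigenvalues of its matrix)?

The symmetric matrix is A = [[9, 4, -1], [4, 0, -2], [-1, -2, -1]].
Congruent diagonalization of A (simultaneous row and column reduction) yields pivots 9, -16/9, 1/4.
So there are 2 positive, 1 negative pivots.

(2, 1, 0)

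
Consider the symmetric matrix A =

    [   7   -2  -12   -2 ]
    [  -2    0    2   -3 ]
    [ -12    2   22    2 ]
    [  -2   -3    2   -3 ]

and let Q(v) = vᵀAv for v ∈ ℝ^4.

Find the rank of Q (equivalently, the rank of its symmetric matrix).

Applying the same elementary operations to the rows and columns of A produces a congruent diagonal matrix with entries 7, -4/7, 5, 15/2.
Counting signs: 3 positive, 1 negative.
The rank is the number of nonzero pivots: 4.

4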